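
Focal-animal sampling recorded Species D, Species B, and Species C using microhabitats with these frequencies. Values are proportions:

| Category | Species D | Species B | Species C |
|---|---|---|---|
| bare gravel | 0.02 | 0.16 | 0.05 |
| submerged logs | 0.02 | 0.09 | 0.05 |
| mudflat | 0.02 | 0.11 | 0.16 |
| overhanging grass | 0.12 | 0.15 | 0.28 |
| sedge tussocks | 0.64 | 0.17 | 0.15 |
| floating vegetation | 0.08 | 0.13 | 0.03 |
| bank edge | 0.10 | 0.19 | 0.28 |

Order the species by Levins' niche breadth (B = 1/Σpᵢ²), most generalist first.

Species B > Species C > Species D

Σp_Dᵢ² = 0.02² + 0.02² + 0.02² + 0.12² + 0.64² + 0.08² + 0.10² = 0.0004 + 0.0004 + 0.0004 + 0.0144 + 0.4096 + 0.0064 + 0.0100 = 0.4416
B_D = 1 / 0.4416 = 2.2645
Σp_Bᵢ² = 0.16² + 0.09² + 0.11² + 0.15² + 0.17² + 0.13² + 0.19² = 0.0256 + 0.0081 + 0.0121 + 0.0225 + 0.0289 + 0.0169 + 0.0361 = 0.1502
B_B = 1 / 0.1502 = 6.6578
Σp_Cᵢ² = 0.05² + 0.05² + 0.16² + 0.28² + 0.15² + 0.03² + 0.28² = 0.0025 + 0.0025 + 0.0256 + 0.0784 + 0.0225 + 0.0009 + 0.0784 = 0.2108
B_C = 1 / 0.2108 = 4.7438
Ranking by B (broadest → narrowest): Species B (6.66) > Species C (4.74) > Species D (2.26)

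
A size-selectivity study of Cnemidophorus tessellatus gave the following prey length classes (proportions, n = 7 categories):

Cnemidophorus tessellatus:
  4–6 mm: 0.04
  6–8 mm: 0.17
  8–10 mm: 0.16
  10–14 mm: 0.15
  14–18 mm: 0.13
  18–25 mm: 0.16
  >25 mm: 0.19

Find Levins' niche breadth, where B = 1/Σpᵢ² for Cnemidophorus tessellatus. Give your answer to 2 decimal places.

Σpᵢ² = 0.04² + 0.17² + 0.16² + 0.15² + 0.13² + 0.16² + 0.19² = 0.0016 + 0.0289 + 0.0256 + 0.0225 + 0.0169 + 0.0256 + 0.0361 = 0.1572
B = 1 / 0.1572 = 6.3613

6.36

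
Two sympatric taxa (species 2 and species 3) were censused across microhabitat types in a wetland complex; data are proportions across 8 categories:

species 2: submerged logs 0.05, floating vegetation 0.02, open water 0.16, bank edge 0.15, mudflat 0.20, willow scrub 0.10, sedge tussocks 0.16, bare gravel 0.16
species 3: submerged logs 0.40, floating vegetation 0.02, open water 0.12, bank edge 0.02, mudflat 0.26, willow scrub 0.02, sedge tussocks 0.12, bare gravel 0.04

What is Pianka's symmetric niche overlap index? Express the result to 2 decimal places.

0.62

Σ p₁ᵢp₂ᵢ = 0.0200 + 0.0004 + 0.0192 + 0.0030 + 0.0520 + 0.0020 + 0.0192 + 0.0064 = 0.1222
Σp_1ᵢ² = 0.05² + 0.02² + 0.16² + 0.15² + 0.20² + 0.10² + 0.16² + 0.16² = 0.0025 + 0.0004 + 0.0256 + 0.0225 + 0.0400 + 0.0100 + 0.0256 + 0.0256 = 0.1522
Σp_2ᵢ² = 0.40² + 0.02² + 0.12² + 0.02² + 0.26² + 0.02² + 0.12² + 0.04² = 0.1600 + 0.0004 + 0.0144 + 0.0004 + 0.0676 + 0.0004 + 0.0144 + 0.0016 = 0.2592
O = 0.1222 / √(0.1522 × 0.2592) = 0.1222 / 0.19862 = 0.6152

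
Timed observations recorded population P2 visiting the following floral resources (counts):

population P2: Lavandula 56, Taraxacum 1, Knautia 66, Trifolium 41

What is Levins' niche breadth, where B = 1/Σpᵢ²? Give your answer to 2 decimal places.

Proportions for population P2 (n=164): 56/164=0.3415, 1/164=0.0061, 66/164=0.4024, 41/164=0.2500
Σpᵢ² = 0.3415² + 0.0061² + 0.4024² + 0.2500² = 0.116622 + 0.000037 + 0.161926 + 0.062500 = 0.341085
B = 1 / 0.341085 = 2.9318

2.93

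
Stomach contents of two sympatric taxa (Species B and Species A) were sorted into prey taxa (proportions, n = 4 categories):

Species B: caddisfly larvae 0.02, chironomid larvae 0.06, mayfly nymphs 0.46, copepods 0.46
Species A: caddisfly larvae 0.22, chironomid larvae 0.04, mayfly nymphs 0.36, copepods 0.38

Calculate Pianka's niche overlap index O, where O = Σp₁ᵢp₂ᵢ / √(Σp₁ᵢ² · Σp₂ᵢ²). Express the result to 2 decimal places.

Σ p₁ᵢp₂ᵢ = 0.0044 + 0.0024 + 0.1656 + 0.1748 = 0.3472
Σp_1ᵢ² = 0.02² + 0.06² + 0.46² + 0.46² = 0.0004 + 0.0036 + 0.2116 + 0.2116 = 0.4272
Σp_2ᵢ² = 0.22² + 0.04² + 0.36² + 0.38² = 0.0484 + 0.0016 + 0.1296 + 0.1444 = 0.3240
O = 0.3472 / √(0.4272 × 0.3240) = 0.3472 / 0.37204 = 0.9332

0.93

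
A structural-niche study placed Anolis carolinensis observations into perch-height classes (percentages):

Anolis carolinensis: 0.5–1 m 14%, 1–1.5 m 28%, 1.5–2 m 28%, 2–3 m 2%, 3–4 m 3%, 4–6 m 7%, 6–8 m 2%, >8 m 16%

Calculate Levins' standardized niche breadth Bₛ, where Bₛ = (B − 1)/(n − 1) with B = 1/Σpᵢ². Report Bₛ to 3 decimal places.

Convert percentages to proportions (divide by 100).
Σpᵢ² = 0.14² + 0.28² + 0.28² + 0.02² + 0.03² + 0.07² + 0.02² + 0.16² = 0.0196 + 0.0784 + 0.0784 + 0.0004 + 0.0009 + 0.0049 + 0.0004 + 0.0256 = 0.2086
B = 1 / 0.2086 = 4.79386
Bₛ = (B − 1)/(n − 1) = (4.79386 − 1)/(8 − 1) = 3.79386/7 = 0.54198

0.542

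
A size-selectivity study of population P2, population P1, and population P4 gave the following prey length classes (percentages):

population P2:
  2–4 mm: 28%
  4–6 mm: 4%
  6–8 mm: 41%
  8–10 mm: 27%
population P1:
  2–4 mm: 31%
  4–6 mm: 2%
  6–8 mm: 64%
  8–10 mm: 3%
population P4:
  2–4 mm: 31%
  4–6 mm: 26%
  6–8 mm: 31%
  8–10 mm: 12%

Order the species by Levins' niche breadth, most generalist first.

population P4 > population P2 > population P1

Convert percentages to proportions (divide by 100).
Σp_P2ᵢ² = 0.28² + 0.04² + 0.41² + 0.27² = 0.0784 + 0.0016 + 0.1681 + 0.0729 = 0.3210
B_P2 = 1 / 0.3210 = 3.1153
Σp_P1ᵢ² = 0.31² + 0.02² + 0.64² + 0.03² = 0.0961 + 0.0004 + 0.4096 + 0.0009 = 0.5070
B_P1 = 1 / 0.5070 = 1.9724
Σp_P4ᵢ² = 0.31² + 0.26² + 0.31² + 0.12² = 0.0961 + 0.0676 + 0.0961 + 0.0144 = 0.2742
B_P4 = 1 / 0.2742 = 3.6470
Ranking by B (broadest → narrowest): population P4 (3.65) > population P2 (3.12) > population P1 (1.97)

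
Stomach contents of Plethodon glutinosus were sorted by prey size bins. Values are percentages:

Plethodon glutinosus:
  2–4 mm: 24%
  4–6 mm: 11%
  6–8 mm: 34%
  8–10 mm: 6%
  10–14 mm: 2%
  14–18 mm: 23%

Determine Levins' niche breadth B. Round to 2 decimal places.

4.13

Convert percentages to proportions (divide by 100).
Σpᵢ² = 0.24² + 0.11² + 0.34² + 0.06² + 0.02² + 0.23² = 0.0576 + 0.0121 + 0.1156 + 0.0036 + 0.0004 + 0.0529 = 0.2422
B = 1 / 0.2422 = 4.1288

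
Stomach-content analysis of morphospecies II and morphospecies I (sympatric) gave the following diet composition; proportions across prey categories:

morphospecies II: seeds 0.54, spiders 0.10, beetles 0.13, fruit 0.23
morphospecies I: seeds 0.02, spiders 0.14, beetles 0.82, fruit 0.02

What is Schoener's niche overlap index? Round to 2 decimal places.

0.27

Σ|p₁ᵢ − p₂ᵢ| = 0.52 + 0.04 + 0.69 + 0.21 = 1.46
D = 1 − ½ × 1.46 = 1 − 0.730 = 0.2700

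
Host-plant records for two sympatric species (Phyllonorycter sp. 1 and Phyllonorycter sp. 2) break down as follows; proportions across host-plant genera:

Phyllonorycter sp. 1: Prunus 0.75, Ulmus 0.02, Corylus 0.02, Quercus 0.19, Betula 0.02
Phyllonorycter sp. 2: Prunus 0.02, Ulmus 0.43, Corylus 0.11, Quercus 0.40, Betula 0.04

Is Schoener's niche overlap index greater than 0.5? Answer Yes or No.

No

Σ|p₁ᵢ − p₂ᵢ| = 0.73 + 0.41 + 0.09 + 0.21 + 0.02 = 1.46
D = 1 − ½ × 1.46 = 1 − 0.730 = 0.2700
D = 0.2700 < 0.5 → No.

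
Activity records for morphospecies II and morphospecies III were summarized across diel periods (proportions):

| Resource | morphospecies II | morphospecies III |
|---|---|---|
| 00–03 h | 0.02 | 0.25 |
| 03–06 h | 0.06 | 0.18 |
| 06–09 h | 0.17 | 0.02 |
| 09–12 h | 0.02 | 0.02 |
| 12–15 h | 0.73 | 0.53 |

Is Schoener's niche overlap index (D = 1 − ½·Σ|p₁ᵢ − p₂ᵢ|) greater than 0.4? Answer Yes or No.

Yes

Σ|p₁ᵢ − p₂ᵢ| = 0.23 + 0.12 + 0.15 + 0.00 + 0.20 = 0.70
D = 1 − ½ × 0.70 = 1 − 0.350 = 0.6500
D = 0.6500 > 0.4 → Yes.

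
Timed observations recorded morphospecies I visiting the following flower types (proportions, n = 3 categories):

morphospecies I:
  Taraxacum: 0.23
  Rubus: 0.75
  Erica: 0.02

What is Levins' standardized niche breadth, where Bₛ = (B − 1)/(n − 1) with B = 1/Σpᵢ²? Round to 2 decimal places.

0.31

Σpᵢ² = 0.23² + 0.75² + 0.02² = 0.0529 + 0.5625 + 0.0004 = 0.6158
B = 1 / 0.6158 = 1.6239
Bₛ = (B − 1)/(n − 1) = (1.6239 − 1)/(3 − 1) = 0.6239/2 = 0.3120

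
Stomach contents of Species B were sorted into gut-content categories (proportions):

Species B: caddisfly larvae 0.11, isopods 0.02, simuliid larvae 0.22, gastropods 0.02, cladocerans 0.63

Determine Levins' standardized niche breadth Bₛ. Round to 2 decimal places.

0.30

Σpᵢ² = 0.11² + 0.02² + 0.22² + 0.02² + 0.63² = 0.0121 + 0.0004 + 0.0484 + 0.0004 + 0.3969 = 0.4582
B = 1 / 0.4582 = 2.1825
Bₛ = (B − 1)/(n − 1) = (2.1825 − 1)/(5 − 1) = 1.1825/4 = 0.2956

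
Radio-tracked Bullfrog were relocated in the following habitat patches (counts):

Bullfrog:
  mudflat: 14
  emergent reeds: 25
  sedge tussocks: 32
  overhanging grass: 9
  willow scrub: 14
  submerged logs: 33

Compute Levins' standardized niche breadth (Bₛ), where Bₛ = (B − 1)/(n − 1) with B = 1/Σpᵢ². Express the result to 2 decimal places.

Proportions for Bullfrog (n=127): 14/127=0.1102, 25/127=0.1969, 32/127=0.2520, 9/127=0.0709, 14/127=0.1102, 33/127=0.2598
Σpᵢ² = 0.1102² + 0.1969² + 0.2520² + 0.0709² + 0.1102² + 0.2598² = 0.012144 + 0.038770 + 0.063504 + 0.005027 + 0.012144 + 0.067496 = 0.199085
B = 1 / 0.199085 = 5.0230
Bₛ = (B − 1)/(n − 1) = (5.0230 − 1)/(6 − 1) = 4.0230/5 = 0.8046

0.80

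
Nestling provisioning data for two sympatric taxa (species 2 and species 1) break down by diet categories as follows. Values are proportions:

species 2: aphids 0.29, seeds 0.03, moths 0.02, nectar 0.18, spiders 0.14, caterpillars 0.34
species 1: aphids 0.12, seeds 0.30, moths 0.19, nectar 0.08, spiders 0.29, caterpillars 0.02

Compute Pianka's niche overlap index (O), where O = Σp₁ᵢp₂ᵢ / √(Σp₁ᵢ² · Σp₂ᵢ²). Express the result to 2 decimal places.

0.45

Σ p₁ᵢp₂ᵢ = 0.0348 + 0.0090 + 0.0038 + 0.0144 + 0.0406 + 0.0068 = 0.1094
Σp_1ᵢ² = 0.29² + 0.03² + 0.02² + 0.18² + 0.14² + 0.34² = 0.0841 + 0.0009 + 0.0004 + 0.0324 + 0.0196 + 0.1156 = 0.2530
Σp_2ᵢ² = 0.12² + 0.30² + 0.19² + 0.08² + 0.29² + 0.02² = 0.0144 + 0.0900 + 0.0361 + 0.0064 + 0.0841 + 0.0004 = 0.2314
O = 0.1094 / √(0.2530 × 0.2314) = 0.1094 / 0.24196 = 0.4521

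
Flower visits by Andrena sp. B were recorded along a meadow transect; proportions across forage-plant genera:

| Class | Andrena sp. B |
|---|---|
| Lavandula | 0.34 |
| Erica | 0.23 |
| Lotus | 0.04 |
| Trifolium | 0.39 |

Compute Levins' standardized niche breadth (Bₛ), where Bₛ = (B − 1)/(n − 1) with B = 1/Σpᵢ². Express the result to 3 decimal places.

0.701

Σpᵢ² = 0.34² + 0.23² + 0.04² + 0.39² = 0.1156 + 0.0529 + 0.0016 + 0.1521 = 0.3222
B = 1 / 0.3222 = 3.10366
Bₛ = (B − 1)/(n − 1) = (3.10366 − 1)/(4 − 1) = 2.10366/3 = 0.70122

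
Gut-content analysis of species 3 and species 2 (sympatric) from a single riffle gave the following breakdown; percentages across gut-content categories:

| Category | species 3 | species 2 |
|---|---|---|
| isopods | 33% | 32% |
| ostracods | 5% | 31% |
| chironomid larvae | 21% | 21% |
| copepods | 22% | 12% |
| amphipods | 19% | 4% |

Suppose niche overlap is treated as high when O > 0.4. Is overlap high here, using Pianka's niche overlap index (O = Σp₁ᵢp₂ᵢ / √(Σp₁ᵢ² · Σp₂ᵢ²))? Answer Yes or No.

Convert percentages to proportions (divide by 100).
Σ p₁ᵢp₂ᵢ = 0.1056 + 0.0155 + 0.0441 + 0.0264 + 0.0076 = 0.1992
Σp_1ᵢ² = 0.33² + 0.05² + 0.21² + 0.22² + 0.19² = 0.1089 + 0.0025 + 0.0441 + 0.0484 + 0.0361 = 0.2400
Σp_2ᵢ² = 0.32² + 0.31² + 0.21² + 0.12² + 0.04² = 0.1024 + 0.0961 + 0.0441 + 0.0144 + 0.0016 = 0.2586
O = 0.1992 / √(0.2400 × 0.2586) = 0.1992 / 0.24913 = 0.7996
O = 0.7996 > 0.4 → Yes.

Yes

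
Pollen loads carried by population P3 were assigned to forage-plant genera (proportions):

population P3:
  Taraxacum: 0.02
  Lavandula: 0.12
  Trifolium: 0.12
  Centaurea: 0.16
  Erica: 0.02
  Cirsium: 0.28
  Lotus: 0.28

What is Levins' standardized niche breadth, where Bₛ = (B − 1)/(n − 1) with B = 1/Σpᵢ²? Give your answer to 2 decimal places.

0.62

Σpᵢ² = 0.02² + 0.12² + 0.12² + 0.16² + 0.02² + 0.28² + 0.28² = 0.0004 + 0.0144 + 0.0144 + 0.0256 + 0.0004 + 0.0784 + 0.0784 = 0.2120
B = 1 / 0.2120 = 4.7170
Bₛ = (B − 1)/(n − 1) = (4.7170 − 1)/(7 − 1) = 3.7170/6 = 0.6195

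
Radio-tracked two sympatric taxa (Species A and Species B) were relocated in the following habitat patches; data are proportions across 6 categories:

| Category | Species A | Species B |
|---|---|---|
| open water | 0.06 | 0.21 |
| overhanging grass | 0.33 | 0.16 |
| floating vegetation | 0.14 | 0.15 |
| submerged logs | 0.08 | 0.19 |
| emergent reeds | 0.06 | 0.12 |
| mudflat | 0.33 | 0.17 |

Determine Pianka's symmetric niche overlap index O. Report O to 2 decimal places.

Σ p₁ᵢp₂ᵢ = 0.0126 + 0.0528 + 0.0210 + 0.0152 + 0.0072 + 0.0561 = 0.1649
Σp_1ᵢ² = 0.06² + 0.33² + 0.14² + 0.08² + 0.06² + 0.33² = 0.0036 + 0.1089 + 0.0196 + 0.0064 + 0.0036 + 0.1089 = 0.2510
Σp_2ᵢ² = 0.21² + 0.16² + 0.15² + 0.19² + 0.12² + 0.17² = 0.0441 + 0.0256 + 0.0225 + 0.0361 + 0.0144 + 0.0289 = 0.1716
O = 0.1649 / √(0.2510 × 0.1716) = 0.1649 / 0.20754 = 0.7945

0.79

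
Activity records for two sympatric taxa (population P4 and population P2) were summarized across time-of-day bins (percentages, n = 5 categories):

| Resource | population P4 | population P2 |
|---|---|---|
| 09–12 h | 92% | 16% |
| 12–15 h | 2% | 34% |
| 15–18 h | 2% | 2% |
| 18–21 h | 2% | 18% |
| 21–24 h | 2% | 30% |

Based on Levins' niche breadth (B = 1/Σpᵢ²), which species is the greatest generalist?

Convert percentages to proportions (divide by 100).
Σp_P4ᵢ² = 0.92² + 0.02² + 0.02² + 0.02² + 0.02² = 0.8464 + 0.0004 + 0.0004 + 0.0004 + 0.0004 = 0.8480
B_P4 = 1 / 0.8480 = 1.1792
Σp_P2ᵢ² = 0.16² + 0.34² + 0.02² + 0.18² + 0.30² = 0.0256 + 0.1156 + 0.0004 + 0.0324 + 0.0900 = 0.2640
B_P2 = 1 / 0.2640 = 3.7879
Highest B → broadest niche (most generalist): population P2 (B = 3.79).

population P2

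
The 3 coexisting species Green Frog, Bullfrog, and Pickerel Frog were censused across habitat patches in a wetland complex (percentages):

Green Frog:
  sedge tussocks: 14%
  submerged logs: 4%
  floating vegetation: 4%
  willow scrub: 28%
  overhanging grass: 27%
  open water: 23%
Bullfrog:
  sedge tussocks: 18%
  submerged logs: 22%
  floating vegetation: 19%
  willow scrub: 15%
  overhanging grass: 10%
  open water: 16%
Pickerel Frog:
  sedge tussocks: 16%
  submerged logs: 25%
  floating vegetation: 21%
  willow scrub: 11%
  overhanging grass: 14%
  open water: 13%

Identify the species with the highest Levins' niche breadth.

Bullfrog

Convert percentages to proportions (divide by 100).
Σp_Greeᵢ² = 0.14² + 0.04² + 0.04² + 0.28² + 0.27² + 0.23² = 0.0196 + 0.0016 + 0.0016 + 0.0784 + 0.0729 + 0.0529 = 0.2270
B_Gree = 1 / 0.2270 = 4.4053
Σp_Bullᵢ² = 0.18² + 0.22² + 0.19² + 0.15² + 0.10² + 0.16² = 0.0324 + 0.0484 + 0.0361 + 0.0225 + 0.0100 + 0.0256 = 0.1750
B_Bull = 1 / 0.1750 = 5.7143
Σp_Pickᵢ² = 0.16² + 0.25² + 0.21² + 0.11² + 0.14² + 0.13² = 0.0256 + 0.0625 + 0.0441 + 0.0121 + 0.0196 + 0.0169 = 0.1808
B_Pick = 1 / 0.1808 = 5.5310
Highest B → broadest niche (most generalist): Bullfrog (B = 5.71).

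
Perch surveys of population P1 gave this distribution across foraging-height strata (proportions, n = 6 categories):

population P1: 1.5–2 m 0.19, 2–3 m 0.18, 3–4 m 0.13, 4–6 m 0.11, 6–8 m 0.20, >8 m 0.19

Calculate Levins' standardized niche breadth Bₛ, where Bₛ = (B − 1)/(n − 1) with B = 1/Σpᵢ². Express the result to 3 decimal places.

0.952

Σpᵢ² = 0.19² + 0.18² + 0.13² + 0.11² + 0.20² + 0.19² = 0.0361 + 0.0324 + 0.0169 + 0.0121 + 0.0400 + 0.0361 = 0.1736
B = 1 / 0.1736 = 5.76037
Bₛ = (B − 1)/(n − 1) = (5.76037 − 1)/(6 − 1) = 4.76037/5 = 0.95207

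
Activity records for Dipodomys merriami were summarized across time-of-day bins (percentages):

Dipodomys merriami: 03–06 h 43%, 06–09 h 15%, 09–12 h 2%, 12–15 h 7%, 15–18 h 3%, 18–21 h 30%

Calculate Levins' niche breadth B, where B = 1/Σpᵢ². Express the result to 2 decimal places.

3.29

Convert percentages to proportions (divide by 100).
Σpᵢ² = 0.43² + 0.15² + 0.02² + 0.07² + 0.03² + 0.30² = 0.1849 + 0.0225 + 0.0004 + 0.0049 + 0.0009 + 0.0900 = 0.3036
B = 1 / 0.3036 = 3.2938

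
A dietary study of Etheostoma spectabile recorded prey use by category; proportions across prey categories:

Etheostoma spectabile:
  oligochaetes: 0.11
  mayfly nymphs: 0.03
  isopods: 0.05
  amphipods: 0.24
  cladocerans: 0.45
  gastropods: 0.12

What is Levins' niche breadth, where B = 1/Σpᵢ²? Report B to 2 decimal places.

Σpᵢ² = 0.11² + 0.03² + 0.05² + 0.24² + 0.45² + 0.12² = 0.0121 + 0.0009 + 0.0025 + 0.0576 + 0.2025 + 0.0144 = 0.2900
B = 1 / 0.2900 = 3.4483

3.45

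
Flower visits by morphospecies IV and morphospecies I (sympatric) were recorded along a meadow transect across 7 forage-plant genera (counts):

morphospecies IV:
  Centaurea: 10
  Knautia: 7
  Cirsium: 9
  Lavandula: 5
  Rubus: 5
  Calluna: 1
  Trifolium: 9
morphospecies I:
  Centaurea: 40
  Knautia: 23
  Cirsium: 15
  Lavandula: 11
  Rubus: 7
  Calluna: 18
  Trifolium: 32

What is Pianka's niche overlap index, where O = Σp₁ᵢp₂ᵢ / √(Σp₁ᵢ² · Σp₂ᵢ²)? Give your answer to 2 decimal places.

Proportions for morphospecies IV (n=46): 10/46=0.2174, 7/46=0.1522, 9/46=0.1957, 5/46=0.1087, 5/46=0.1087, 1/46=0.0217, 9/46=0.1957
Proportions for morphospecies I (n=146): 40/146=0.2740, 23/146=0.1575, 15/146=0.1027, 11/146=0.0753, 7/146=0.0479, 18/146=0.1233, 32/146=0.2192
Σ p₁ᵢp₂ᵢ = 0.059568 + 0.023972 + 0.020098 + 0.008185 + 0.005207 + 0.002676 + 0.042897 = 0.162603
Σp_1ᵢ² = 0.2174² + 0.1522² + 0.1957² + 0.1087² + 0.1087² + 0.0217² + 0.1957² = 0.047263 + 0.023165 + 0.038298 + 0.011816 + 0.011816 + 0.000471 + 0.038298 = 0.171127
Σp_2ᵢ² = 0.2740² + 0.1575² + 0.1027² + 0.0753² + 0.0479² + 0.1233² + 0.2192² = 0.075076 + 0.024806 + 0.010547 + 0.005670 + 0.002294 + 0.015203 + 0.048049 = 0.181645
O = 0.162603 / √(0.171127 × 0.181645) = 0.162603 / 0.1763076 = 0.9223

0.92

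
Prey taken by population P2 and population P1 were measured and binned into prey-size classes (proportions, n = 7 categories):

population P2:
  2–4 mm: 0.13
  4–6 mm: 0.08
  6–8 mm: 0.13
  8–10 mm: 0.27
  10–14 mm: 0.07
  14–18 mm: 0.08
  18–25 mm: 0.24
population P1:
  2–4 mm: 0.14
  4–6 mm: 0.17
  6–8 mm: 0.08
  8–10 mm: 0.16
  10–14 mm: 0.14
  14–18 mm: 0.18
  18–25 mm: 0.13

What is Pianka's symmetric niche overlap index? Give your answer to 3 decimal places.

Σ p₁ᵢp₂ᵢ = 0.0182 + 0.0136 + 0.0104 + 0.0432 + 0.0098 + 0.0144 + 0.0312 = 0.1408
Σp_1ᵢ² = 0.13² + 0.08² + 0.13² + 0.27² + 0.07² + 0.08² + 0.24² = 0.0169 + 0.0064 + 0.0169 + 0.0729 + 0.0049 + 0.0064 + 0.0576 = 0.1820
Σp_2ᵢ² = 0.14² + 0.17² + 0.08² + 0.16² + 0.14² + 0.18² + 0.13² = 0.0196 + 0.0289 + 0.0064 + 0.0256 + 0.0196 + 0.0324 + 0.0169 = 0.1494
O = 0.1408 / √(0.1820 × 0.1494) = 0.1408 / 0.164896 = 0.85387

0.854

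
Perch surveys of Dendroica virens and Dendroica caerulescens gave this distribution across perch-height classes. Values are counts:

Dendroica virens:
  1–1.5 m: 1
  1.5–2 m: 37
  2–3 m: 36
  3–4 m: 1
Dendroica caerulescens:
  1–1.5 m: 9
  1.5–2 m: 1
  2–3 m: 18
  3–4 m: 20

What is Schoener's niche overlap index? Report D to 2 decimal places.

Proportions for Dendroica virens (n=75): 1/75=0.0133, 37/75=0.4933, 36/75=0.4800, 1/75=0.0133
Proportions for Dendroica caerulescens (n=48): 9/48=0.1875, 1/48=0.0208, 18/48=0.3750, 20/48=0.4167
Σ|p₁ᵢ − p₂ᵢ| = 0.1742 + 0.4725 + 0.1050 + 0.4034 = 1.1551
D = 1 − ½ × 1.1551 = 1 − 0.57755 = 0.42245

0.42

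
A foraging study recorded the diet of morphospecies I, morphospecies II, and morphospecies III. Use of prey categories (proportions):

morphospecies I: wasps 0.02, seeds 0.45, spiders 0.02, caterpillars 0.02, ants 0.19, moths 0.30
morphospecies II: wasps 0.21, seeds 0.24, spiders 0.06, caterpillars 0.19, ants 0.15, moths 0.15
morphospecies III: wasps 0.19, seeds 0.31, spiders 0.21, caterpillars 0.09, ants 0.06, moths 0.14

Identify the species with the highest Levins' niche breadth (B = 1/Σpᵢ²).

Σp_Iᵢ² = 0.02² + 0.45² + 0.02² + 0.02² + 0.19² + 0.30² = 0.0004 + 0.2025 + 0.0004 + 0.0004 + 0.0361 + 0.0900 = 0.3298
B_I = 1 / 0.3298 = 3.0321
Σp_IIᵢ² = 0.21² + 0.24² + 0.06² + 0.19² + 0.15² + 0.15² = 0.0441 + 0.0576 + 0.0036 + 0.0361 + 0.0225 + 0.0225 = 0.1864
B_II = 1 / 0.1864 = 5.3648
Σp_IIIᵢ² = 0.19² + 0.31² + 0.21² + 0.09² + 0.06² + 0.14² = 0.0361 + 0.0961 + 0.0441 + 0.0081 + 0.0036 + 0.0196 = 0.2076
B_III = 1 / 0.2076 = 4.8170
Highest B → broadest niche (most generalist): morphospecies II (B = 5.36).

morphospecies II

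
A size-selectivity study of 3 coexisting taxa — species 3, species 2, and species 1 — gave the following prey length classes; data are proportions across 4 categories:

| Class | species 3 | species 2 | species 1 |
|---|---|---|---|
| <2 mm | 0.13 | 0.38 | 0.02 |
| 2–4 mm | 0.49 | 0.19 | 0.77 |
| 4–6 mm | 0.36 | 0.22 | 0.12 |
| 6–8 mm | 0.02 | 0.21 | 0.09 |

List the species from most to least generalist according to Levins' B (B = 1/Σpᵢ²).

species 2 > species 3 > species 1

Σp_3ᵢ² = 0.13² + 0.49² + 0.36² + 0.02² = 0.0169 + 0.2401 + 0.1296 + 0.0004 = 0.3870
B_3 = 1 / 0.3870 = 2.5840
Σp_2ᵢ² = 0.38² + 0.19² + 0.22² + 0.21² = 0.1444 + 0.0361 + 0.0484 + 0.0441 = 0.2730
B_2 = 1 / 0.2730 = 3.6630
Σp_1ᵢ² = 0.02² + 0.77² + 0.12² + 0.09² = 0.0004 + 0.5929 + 0.0144 + 0.0081 = 0.6158
B_1 = 1 / 0.6158 = 1.6239
Ranking by B (broadest → narrowest): species 2 (3.66) > species 3 (2.58) > species 1 (1.62)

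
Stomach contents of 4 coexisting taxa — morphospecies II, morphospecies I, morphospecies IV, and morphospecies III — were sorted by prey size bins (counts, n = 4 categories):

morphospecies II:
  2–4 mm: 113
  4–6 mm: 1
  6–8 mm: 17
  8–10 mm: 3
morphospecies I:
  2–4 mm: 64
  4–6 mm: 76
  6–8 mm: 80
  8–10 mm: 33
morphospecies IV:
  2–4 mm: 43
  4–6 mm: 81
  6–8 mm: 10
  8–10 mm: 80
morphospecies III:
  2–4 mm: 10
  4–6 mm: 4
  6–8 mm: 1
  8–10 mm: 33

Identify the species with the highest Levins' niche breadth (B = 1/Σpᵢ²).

morphospecies I

Proportions for morphospecies II (n=134): 113/134=0.8433, 1/134=0.0075, 17/134=0.1269, 3/134=0.0224
Proportions for morphospecies I (n=253): 64/253=0.2530, 76/253=0.3004, 80/253=0.3162, 33/253=0.1304
Proportions for morphospecies IV (n=214): 43/214=0.2009, 81/214=0.3785, 10/214=0.0467, 80/214=0.3738
Proportions for morphospecies III (n=48): 10/48=0.2083, 4/48=0.0833, 1/48=0.0208, 33/48=0.6875
Σp_IIᵢ² = 0.8433² + 0.0075² + 0.1269² + 0.0224² = 0.711155 + 0.000056 + 0.016104 + 0.000502 = 0.727817
B_II = 1 / 0.727817 = 1.3740
Σp_Iᵢ² = 0.2530² + 0.3004² + 0.3162² + 0.1304² = 0.064009 + 0.090240 + 0.099982 + 0.017004 = 0.271235
B_I = 1 / 0.271235 = 3.6868
Σp_IVᵢ² = 0.2009² + 0.3785² + 0.0467² + 0.3738² = 0.040361 + 0.143262 + 0.002181 + 0.139726 = 0.325530
B_IV = 1 / 0.325530 = 3.0719
Σp_IIIᵢ² = 0.2083² + 0.0833² + 0.0208² + 0.6875² = 0.043389 + 0.006939 + 0.000433 + 0.472656 = 0.523417
B_III = 1 / 0.523417 = 1.9105
Highest B → broadest niche (most generalist): morphospecies I (B = 3.69).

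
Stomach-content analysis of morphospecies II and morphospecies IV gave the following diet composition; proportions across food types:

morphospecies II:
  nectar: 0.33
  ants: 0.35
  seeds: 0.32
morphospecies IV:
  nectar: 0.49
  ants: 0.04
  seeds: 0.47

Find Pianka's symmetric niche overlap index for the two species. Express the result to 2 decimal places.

0.83

Σ p₁ᵢp₂ᵢ = 0.1617 + 0.0140 + 0.1504 = 0.3261
Σp_1ᵢ² = 0.33² + 0.35² + 0.32² = 0.1089 + 0.1225 + 0.1024 = 0.3338
Σp_2ᵢ² = 0.49² + 0.04² + 0.47² = 0.2401 + 0.0016 + 0.2209 = 0.4626
O = 0.3261 / √(0.3338 × 0.4626) = 0.3261 / 0.39296 = 0.8299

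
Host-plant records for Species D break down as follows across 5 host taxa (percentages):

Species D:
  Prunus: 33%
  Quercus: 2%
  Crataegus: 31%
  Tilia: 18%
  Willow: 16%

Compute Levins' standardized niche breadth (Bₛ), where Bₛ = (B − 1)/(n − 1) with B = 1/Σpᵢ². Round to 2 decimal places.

0.70

Convert percentages to proportions (divide by 100).
Σpᵢ² = 0.33² + 0.02² + 0.31² + 0.18² + 0.16² = 0.1089 + 0.0004 + 0.0961 + 0.0324 + 0.0256 = 0.2634
B = 1 / 0.2634 = 3.7965
Bₛ = (B − 1)/(n − 1) = (3.7965 − 1)/(5 − 1) = 2.7965/4 = 0.6991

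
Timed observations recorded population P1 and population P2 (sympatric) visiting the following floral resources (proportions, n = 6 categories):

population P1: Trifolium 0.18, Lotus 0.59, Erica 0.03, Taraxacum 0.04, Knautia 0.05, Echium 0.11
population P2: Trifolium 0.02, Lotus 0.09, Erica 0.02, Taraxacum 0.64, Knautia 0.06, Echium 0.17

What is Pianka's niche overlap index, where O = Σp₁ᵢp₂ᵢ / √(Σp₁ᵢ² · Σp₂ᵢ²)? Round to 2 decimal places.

0.25

Σ p₁ᵢp₂ᵢ = 0.0036 + 0.0531 + 0.0006 + 0.0256 + 0.0030 + 0.0187 = 0.1046
Σp_1ᵢ² = 0.18² + 0.59² + 0.03² + 0.04² + 0.05² + 0.11² = 0.0324 + 0.3481 + 0.0009 + 0.0016 + 0.0025 + 0.0121 = 0.3976
Σp_2ᵢ² = 0.02² + 0.09² + 0.02² + 0.64² + 0.06² + 0.17² = 0.0004 + 0.0081 + 0.0004 + 0.4096 + 0.0036 + 0.0289 = 0.4510
O = 0.1046 / √(0.3976 × 0.4510) = 0.1046 / 0.42346 = 0.2470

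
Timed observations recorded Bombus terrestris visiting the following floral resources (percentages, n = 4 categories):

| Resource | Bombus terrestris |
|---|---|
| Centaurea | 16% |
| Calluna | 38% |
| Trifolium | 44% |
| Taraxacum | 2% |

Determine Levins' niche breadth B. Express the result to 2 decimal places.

2.75

Convert percentages to proportions (divide by 100).
Σpᵢ² = 0.16² + 0.38² + 0.44² + 0.02² = 0.0256 + 0.1444 + 0.1936 + 0.0004 = 0.3640
B = 1 / 0.3640 = 2.7473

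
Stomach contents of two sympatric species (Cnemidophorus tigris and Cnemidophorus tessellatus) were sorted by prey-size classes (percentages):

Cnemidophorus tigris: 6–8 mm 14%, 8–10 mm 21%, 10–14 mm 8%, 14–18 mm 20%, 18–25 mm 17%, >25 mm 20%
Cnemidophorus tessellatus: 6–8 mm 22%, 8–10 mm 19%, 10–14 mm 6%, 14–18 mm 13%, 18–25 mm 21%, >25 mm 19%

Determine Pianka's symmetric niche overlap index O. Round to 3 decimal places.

Convert percentages to proportions (divide by 100).
Σ p₁ᵢp₂ᵢ = 0.0308 + 0.0399 + 0.0048 + 0.0260 + 0.0357 + 0.0380 = 0.1752
Σp_1ᵢ² = 0.14² + 0.21² + 0.08² + 0.20² + 0.17² + 0.20² = 0.0196 + 0.0441 + 0.0064 + 0.0400 + 0.0289 + 0.0400 = 0.1790
Σp_2ᵢ² = 0.22² + 0.19² + 0.06² + 0.13² + 0.21² + 0.19² = 0.0484 + 0.0361 + 0.0036 + 0.0169 + 0.0441 + 0.0361 = 0.1852
O = 0.1752 / √(0.1790 × 0.1852) = 0.1752 / 0.182074 = 0.96225

0.962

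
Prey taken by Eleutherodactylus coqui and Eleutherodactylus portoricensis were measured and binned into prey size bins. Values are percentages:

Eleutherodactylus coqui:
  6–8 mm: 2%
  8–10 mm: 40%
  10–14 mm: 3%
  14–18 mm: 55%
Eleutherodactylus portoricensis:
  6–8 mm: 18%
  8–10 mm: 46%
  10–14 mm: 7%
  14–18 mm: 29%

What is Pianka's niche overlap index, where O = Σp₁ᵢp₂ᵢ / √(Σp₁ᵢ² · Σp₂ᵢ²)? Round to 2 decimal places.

Convert percentages to proportions (divide by 100).
Σ p₁ᵢp₂ᵢ = 0.0036 + 0.1840 + 0.0021 + 0.1595 = 0.3492
Σp_1ᵢ² = 0.02² + 0.40² + 0.03² + 0.55² = 0.0004 + 0.1600 + 0.0009 + 0.3025 = 0.4638
Σp_2ᵢ² = 0.18² + 0.46² + 0.07² + 0.29² = 0.0324 + 0.2116 + 0.0049 + 0.0841 = 0.3330
O = 0.3492 / √(0.4638 × 0.3330) = 0.3492 / 0.39300 = 0.8885

0.89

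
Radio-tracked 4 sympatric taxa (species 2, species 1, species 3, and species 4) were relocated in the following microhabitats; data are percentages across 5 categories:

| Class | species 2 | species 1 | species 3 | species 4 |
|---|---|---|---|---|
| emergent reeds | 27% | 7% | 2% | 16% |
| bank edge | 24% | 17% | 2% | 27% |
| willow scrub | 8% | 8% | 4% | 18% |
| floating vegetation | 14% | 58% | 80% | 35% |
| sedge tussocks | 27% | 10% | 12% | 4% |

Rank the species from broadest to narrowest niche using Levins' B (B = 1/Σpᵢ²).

species 2 > species 4 > species 1 > species 3

Convert percentages to proportions (divide by 100).
Σp_2ᵢ² = 0.27² + 0.24² + 0.08² + 0.14² + 0.27² = 0.0729 + 0.0576 + 0.0064 + 0.0196 + 0.0729 = 0.2294
B_2 = 1 / 0.2294 = 4.3592
Σp_1ᵢ² = 0.07² + 0.17² + 0.08² + 0.58² + 0.10² = 0.0049 + 0.0289 + 0.0064 + 0.3364 + 0.0100 = 0.3866
B_1 = 1 / 0.3866 = 2.5867
Σp_3ᵢ² = 0.02² + 0.02² + 0.04² + 0.80² + 0.12² = 0.0004 + 0.0004 + 0.0016 + 0.6400 + 0.0144 = 0.6568
B_3 = 1 / 0.6568 = 1.5225
Σp_4ᵢ² = 0.16² + 0.27² + 0.18² + 0.35² + 0.04² = 0.0256 + 0.0729 + 0.0324 + 0.1225 + 0.0016 = 0.2550
B_4 = 1 / 0.2550 = 3.9216
Ranking by B (broadest → narrowest): species 2 (4.36) > species 4 (3.92) > species 1 (2.59) > species 3 (1.52)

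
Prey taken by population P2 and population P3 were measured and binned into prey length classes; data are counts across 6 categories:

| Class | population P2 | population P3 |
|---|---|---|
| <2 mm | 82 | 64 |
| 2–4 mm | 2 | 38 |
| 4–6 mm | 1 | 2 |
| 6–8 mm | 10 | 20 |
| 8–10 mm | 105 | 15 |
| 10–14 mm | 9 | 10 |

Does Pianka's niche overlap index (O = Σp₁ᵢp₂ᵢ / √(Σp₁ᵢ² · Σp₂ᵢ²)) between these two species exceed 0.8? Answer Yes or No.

Proportions for population P2 (n=209): 82/209=0.3923, 2/209=0.0096, 1/209=0.0048, 10/209=0.0478, 105/209=0.5024, 9/209=0.0431
Proportions for population P3 (n=149): 64/149=0.4295, 38/149=0.2550, 2/149=0.0134, 20/149=0.1342, 15/149=0.1007, 10/149=0.0671
Σ p₁ᵢp₂ᵢ = 0.168493 + 0.002448 + 0.000064 + 0.006415 + 0.050592 + 0.002892 = 0.230904
Σp_1ᵢ² = 0.3923² + 0.0096² + 0.0048² + 0.0478² + 0.5024² + 0.0431² = 0.153899 + 0.000092 + 0.000023 + 0.002285 + 0.252406 + 0.001858 = 0.410563
Σp_2ᵢ² = 0.4295² + 0.2550² + 0.0134² + 0.1342² + 0.1007² + 0.0671² = 0.184470 + 0.065025 + 0.000180 + 0.018010 + 0.010140 + 0.004502 = 0.282327
O = 0.230904 / √(0.410563 × 0.282327) = 0.230904 / 0.3404600 = 0.6782
O = 0.6782 < 0.8 → No.

No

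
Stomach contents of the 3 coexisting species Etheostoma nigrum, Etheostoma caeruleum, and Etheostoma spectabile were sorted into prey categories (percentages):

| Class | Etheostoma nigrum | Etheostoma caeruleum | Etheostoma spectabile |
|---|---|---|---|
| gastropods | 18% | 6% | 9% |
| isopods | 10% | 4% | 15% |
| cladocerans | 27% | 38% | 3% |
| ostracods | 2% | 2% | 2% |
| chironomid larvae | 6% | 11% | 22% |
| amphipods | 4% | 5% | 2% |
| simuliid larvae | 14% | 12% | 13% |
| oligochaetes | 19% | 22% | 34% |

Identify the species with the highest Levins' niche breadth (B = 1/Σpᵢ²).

Etheostoma nigrum

Convert percentages to proportions (divide by 100).
Σp_nigrᵢ² = 0.18² + 0.10² + 0.27² + 0.02² + 0.06² + 0.04² + 0.14² + 0.19² = 0.0324 + 0.0100 + 0.0729 + 0.0004 + 0.0036 + 0.0016 + 0.0196 + 0.0361 = 0.1766
B_nigr = 1 / 0.1766 = 5.6625
Σp_caerᵢ² = 0.06² + 0.04² + 0.38² + 0.02² + 0.11² + 0.05² + 0.12² + 0.22² = 0.0036 + 0.0016 + 0.1444 + 0.0004 + 0.0121 + 0.0025 + 0.0144 + 0.0484 = 0.2274
B_caer = 1 / 0.2274 = 4.3975
Σp_specᵢ² = 0.09² + 0.15² + 0.03² + 0.02² + 0.22² + 0.02² + 0.13² + 0.34² = 0.0081 + 0.0225 + 0.0009 + 0.0004 + 0.0484 + 0.0004 + 0.0169 + 0.1156 = 0.2132
B_spec = 1 / 0.2132 = 4.6904
Highest B → broadest niche (most generalist): Etheostoma nigrum (B = 5.66).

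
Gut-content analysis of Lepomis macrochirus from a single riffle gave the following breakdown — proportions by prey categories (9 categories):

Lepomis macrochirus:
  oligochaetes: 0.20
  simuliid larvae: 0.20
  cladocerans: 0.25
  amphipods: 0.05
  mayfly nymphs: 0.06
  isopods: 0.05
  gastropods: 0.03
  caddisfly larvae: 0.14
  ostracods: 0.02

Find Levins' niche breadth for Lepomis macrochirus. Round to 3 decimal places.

Σpᵢ² = 0.20² + 0.20² + 0.25² + 0.05² + 0.06² + 0.05² + 0.03² + 0.14² + 0.02² = 0.0400 + 0.0400 + 0.0625 + 0.0025 + 0.0036 + 0.0025 + 0.0009 + 0.0196 + 0.0004 = 0.1720
B = 1 / 0.1720 = 5.81395

5.814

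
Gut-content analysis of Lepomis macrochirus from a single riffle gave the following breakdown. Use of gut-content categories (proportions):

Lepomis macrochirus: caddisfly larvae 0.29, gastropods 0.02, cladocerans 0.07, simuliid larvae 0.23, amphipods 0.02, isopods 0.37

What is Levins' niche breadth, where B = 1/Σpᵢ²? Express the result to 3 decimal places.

3.577

Σpᵢ² = 0.29² + 0.02² + 0.07² + 0.23² + 0.02² + 0.37² = 0.0841 + 0.0004 + 0.0049 + 0.0529 + 0.0004 + 0.1369 = 0.2796
B = 1 / 0.2796 = 3.57654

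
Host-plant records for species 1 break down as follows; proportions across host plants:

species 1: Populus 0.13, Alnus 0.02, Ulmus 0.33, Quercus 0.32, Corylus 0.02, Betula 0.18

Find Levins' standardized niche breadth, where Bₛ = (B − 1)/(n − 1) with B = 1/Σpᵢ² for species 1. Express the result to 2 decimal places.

0.57

Σpᵢ² = 0.13² + 0.02² + 0.33² + 0.32² + 0.02² + 0.18² = 0.0169 + 0.0004 + 0.1089 + 0.1024 + 0.0004 + 0.0324 = 0.2614
B = 1 / 0.2614 = 3.8256
Bₛ = (B − 1)/(n − 1) = (3.8256 − 1)/(6 − 1) = 2.8256/5 = 0.5651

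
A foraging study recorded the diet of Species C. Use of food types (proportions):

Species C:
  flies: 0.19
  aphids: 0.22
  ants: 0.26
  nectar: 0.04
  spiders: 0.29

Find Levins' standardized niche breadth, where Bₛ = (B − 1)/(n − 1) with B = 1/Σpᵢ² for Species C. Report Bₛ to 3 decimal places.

Σpᵢ² = 0.19² + 0.22² + 0.26² + 0.04² + 0.29² = 0.0361 + 0.0484 + 0.0676 + 0.0016 + 0.0841 = 0.2378
B = 1 / 0.2378 = 4.20521
Bₛ = (B − 1)/(n − 1) = (4.20521 − 1)/(5 − 1) = 3.20521/4 = 0.80130

0.801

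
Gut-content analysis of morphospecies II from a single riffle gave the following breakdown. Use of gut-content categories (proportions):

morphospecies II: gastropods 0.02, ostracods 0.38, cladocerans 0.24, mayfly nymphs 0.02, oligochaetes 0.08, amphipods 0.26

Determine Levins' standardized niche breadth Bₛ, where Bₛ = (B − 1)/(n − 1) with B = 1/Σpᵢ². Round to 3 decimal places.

Σpᵢ² = 0.02² + 0.38² + 0.24² + 0.02² + 0.08² + 0.26² = 0.0004 + 0.1444 + 0.0576 + 0.0004 + 0.0064 + 0.0676 = 0.2768
B = 1 / 0.2768 = 3.61272
Bₛ = (B − 1)/(n − 1) = (3.61272 − 1)/(6 − 1) = 2.61272/5 = 0.52254

0.523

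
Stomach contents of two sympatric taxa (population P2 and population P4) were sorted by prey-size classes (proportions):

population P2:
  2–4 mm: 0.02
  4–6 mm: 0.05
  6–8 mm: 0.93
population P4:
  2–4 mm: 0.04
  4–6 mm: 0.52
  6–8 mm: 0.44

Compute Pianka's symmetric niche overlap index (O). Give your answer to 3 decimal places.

0.686

Σ p₁ᵢp₂ᵢ = 0.0008 + 0.0260 + 0.4092 = 0.4360
Σp_1ᵢ² = 0.02² + 0.05² + 0.93² = 0.0004 + 0.0025 + 0.8649 = 0.8678
Σp_2ᵢ² = 0.04² + 0.52² + 0.44² = 0.0016 + 0.2704 + 0.1936 = 0.4656
O = 0.4360 / √(0.8678 × 0.4656) = 0.4360 / 0.635647 = 0.68592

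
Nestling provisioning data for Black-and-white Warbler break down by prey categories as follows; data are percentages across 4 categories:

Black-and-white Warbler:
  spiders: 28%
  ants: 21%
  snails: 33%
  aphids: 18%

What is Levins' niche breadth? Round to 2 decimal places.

3.79

Convert percentages to proportions (divide by 100).
Σpᵢ² = 0.28² + 0.21² + 0.33² + 0.18² = 0.0784 + 0.0441 + 0.1089 + 0.0324 = 0.2638
B = 1 / 0.2638 = 3.7908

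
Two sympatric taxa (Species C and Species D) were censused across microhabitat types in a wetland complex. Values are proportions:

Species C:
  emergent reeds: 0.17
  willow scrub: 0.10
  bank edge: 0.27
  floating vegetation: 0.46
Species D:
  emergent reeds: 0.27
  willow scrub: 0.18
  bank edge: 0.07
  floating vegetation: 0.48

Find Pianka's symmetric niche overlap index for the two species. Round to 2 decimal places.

Σ p₁ᵢp₂ᵢ = 0.0459 + 0.0180 + 0.0189 + 0.2208 = 0.3036
Σp_1ᵢ² = 0.17² + 0.10² + 0.27² + 0.46² = 0.0289 + 0.0100 + 0.0729 + 0.2116 = 0.3234
Σp_2ᵢ² = 0.27² + 0.18² + 0.07² + 0.48² = 0.0729 + 0.0324 + 0.0049 + 0.2304 = 0.3406
O = 0.3036 / √(0.3234 × 0.3406) = 0.3036 / 0.33189 = 0.9148

0.91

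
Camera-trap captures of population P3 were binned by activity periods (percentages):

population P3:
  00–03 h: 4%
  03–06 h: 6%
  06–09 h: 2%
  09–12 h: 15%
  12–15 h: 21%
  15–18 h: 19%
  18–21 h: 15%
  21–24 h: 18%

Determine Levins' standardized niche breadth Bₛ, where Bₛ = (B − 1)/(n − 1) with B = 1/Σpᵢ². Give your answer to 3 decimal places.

0.732

Convert percentages to proportions (divide by 100).
Σpᵢ² = 0.04² + 0.06² + 0.02² + 0.15² + 0.21² + 0.19² + 0.15² + 0.18² = 0.0016 + 0.0036 + 0.0004 + 0.0225 + 0.0441 + 0.0361 + 0.0225 + 0.0324 = 0.1632
B = 1 / 0.1632 = 6.12745
Bₛ = (B − 1)/(n − 1) = (6.12745 − 1)/(8 − 1) = 5.12745/7 = 0.73249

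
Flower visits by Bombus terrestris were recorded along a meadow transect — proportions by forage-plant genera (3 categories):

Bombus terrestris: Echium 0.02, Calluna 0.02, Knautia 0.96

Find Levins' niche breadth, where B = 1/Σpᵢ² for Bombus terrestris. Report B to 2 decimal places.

1.08

Σpᵢ² = 0.02² + 0.02² + 0.96² = 0.0004 + 0.0004 + 0.9216 = 0.9224
B = 1 / 0.9224 = 1.0841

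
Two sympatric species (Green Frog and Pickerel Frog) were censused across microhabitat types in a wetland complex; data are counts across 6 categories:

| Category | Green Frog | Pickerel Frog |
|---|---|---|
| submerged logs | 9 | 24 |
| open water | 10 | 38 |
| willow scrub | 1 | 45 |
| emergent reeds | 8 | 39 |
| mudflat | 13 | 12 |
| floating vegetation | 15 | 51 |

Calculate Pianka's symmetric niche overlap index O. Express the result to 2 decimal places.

0.81

Proportions for Green Frog (n=56): 9/56=0.1607, 10/56=0.1786, 1/56=0.0179, 8/56=0.1429, 13/56=0.2321, 15/56=0.2679
Proportions for Pickerel Frog (n=209): 24/209=0.1148, 38/209=0.1818, 45/209=0.2153, 39/209=0.1866, 12/209=0.0574, 51/209=0.2440
Σ p₁ᵢp₂ᵢ = 0.018448 + 0.032469 + 0.003854 + 0.026665 + 0.013323 + 0.065368 = 0.160127
Σp_1ᵢ² = 0.1607² + 0.1786² + 0.0179² + 0.1429² + 0.2321² + 0.2679² = 0.025824 + 0.031898 + 0.000320 + 0.020420 + 0.053870 + 0.071770 = 0.204102
Σp_2ᵢ² = 0.1148² + 0.1818² + 0.2153² + 0.1866² + 0.0574² + 0.2440² = 0.013179 + 0.033051 + 0.046354 + 0.034820 + 0.003295 + 0.059536 = 0.190235
O = 0.160127 / √(0.204102 × 0.190235) = 0.160127 / 0.1970466 = 0.8126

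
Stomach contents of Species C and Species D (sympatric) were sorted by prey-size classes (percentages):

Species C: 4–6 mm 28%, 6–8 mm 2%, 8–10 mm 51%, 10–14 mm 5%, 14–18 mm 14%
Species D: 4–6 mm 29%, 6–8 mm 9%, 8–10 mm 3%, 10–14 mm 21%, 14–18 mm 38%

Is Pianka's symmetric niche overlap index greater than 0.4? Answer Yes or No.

Yes

Convert percentages to proportions (divide by 100).
Σ p₁ᵢp₂ᵢ = 0.0812 + 0.0018 + 0.0153 + 0.0105 + 0.0532 = 0.1620
Σp_1ᵢ² = 0.28² + 0.02² + 0.51² + 0.05² + 0.14² = 0.0784 + 0.0004 + 0.2601 + 0.0025 + 0.0196 = 0.3610
Σp_2ᵢ² = 0.29² + 0.09² + 0.03² + 0.21² + 0.38² = 0.0841 + 0.0081 + 0.0009 + 0.0441 + 0.1444 = 0.2816
O = 0.1620 / √(0.3610 × 0.2816) = 0.1620 / 0.31884 = 0.5081
O = 0.5081 > 0.4 → Yes.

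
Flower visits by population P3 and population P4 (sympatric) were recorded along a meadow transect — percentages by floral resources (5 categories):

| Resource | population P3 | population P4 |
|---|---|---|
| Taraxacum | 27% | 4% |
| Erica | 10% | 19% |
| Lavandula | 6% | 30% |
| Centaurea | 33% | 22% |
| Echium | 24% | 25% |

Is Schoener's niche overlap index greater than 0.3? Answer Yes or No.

Yes

Convert percentages to proportions (divide by 100).
Σ|p₁ᵢ − p₂ᵢ| = 0.23 + 0.09 + 0.24 + 0.11 + 0.01 = 0.68
D = 1 − ½ × 0.68 = 1 − 0.340 = 0.6600
D = 0.6600 > 0.3 → Yes.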